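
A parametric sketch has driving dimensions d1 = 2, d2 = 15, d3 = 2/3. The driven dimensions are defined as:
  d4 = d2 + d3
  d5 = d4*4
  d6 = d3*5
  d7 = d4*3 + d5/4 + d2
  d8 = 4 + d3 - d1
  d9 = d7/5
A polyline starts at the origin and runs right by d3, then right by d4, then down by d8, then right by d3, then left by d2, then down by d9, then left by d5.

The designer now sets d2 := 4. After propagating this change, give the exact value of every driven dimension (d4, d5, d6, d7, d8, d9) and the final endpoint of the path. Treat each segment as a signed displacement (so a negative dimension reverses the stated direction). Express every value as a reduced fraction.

Apply edit: d2 := 4
  d4 = d2 + d3 = 14/3
  d5 = d4*4 = 56/3
  d6 = d3*5 = 10/3
  d7 = d4*3 + d5/4 + d2 = 68/3
  d8 = 4 + d3 - d1 = 8/3
  d9 = d7/5 = 68/15
Walk from origin (0, 0):
  seg 1: right by d3 = 2/3 → (2/3, 0)
  seg 2: right by d4 = 14/3 → (16/3, 0)
  seg 3: down by d8 = 8/3 → (16/3, -8/3)
  seg 4: right by d3 = 2/3 → (6, -8/3)
  seg 5: left by d2 = 4 → (2, -8/3)
  seg 6: down by d9 = 68/15 → (2, -36/5)
  seg 7: left by d5 = 56/3 → (-50/3, -36/5)

d4 = 14/3
d5 = 56/3
d6 = 10/3
d7 = 68/3
d8 = 8/3
d9 = 68/15
endpoint = (-50/3, -36/5)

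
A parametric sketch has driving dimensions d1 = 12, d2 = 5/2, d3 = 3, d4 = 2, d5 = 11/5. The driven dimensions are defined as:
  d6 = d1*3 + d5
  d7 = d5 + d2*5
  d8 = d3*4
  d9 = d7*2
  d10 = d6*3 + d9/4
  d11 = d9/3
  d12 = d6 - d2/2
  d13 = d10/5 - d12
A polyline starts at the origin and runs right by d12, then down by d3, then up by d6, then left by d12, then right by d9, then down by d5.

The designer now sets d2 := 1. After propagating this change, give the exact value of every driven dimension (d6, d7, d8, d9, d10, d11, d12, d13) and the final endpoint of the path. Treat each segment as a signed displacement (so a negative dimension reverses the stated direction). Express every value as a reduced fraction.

Apply edit: d2 := 1
  d6 = d1*3 + d5 = 191/5
  d7 = d5 + d2*5 = 36/5
  d8 = d3*4 = 12
  d9 = d7*2 = 72/5
  d10 = d6*3 + d9/4 = 591/5
  d11 = d9/3 = 24/5
  d12 = d6 - d2/2 = 377/10
  d13 = d10/5 - d12 = -703/50
Walk from origin (0, 0):
  seg 1: right by d12 = 377/10 → (377/10, 0)
  seg 2: down by d3 = 3 → (377/10, -3)
  seg 3: up by d6 = 191/5 → (377/10, 176/5)
  seg 4: left by d12 = 377/10 → (0, 176/5)
  seg 5: right by d9 = 72/5 → (72/5, 176/5)
  seg 6: down by d5 = 11/5 → (72/5, 33)

d6 = 191/5
d7 = 36/5
d8 = 12
d9 = 72/5
d10 = 591/5
d11 = 24/5
d12 = 377/10
d13 = -703/50
endpoint = (72/5, 33)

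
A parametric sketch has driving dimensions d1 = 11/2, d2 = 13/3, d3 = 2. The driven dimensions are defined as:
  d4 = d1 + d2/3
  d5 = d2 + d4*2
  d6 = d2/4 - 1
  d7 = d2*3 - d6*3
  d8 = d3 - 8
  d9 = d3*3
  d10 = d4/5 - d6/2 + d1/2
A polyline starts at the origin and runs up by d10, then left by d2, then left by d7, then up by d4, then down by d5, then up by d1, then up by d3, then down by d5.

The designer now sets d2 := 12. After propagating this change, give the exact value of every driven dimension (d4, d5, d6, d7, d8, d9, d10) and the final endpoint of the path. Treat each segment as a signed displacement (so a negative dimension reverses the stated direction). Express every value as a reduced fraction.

d4 = 19/2
d5 = 31
d6 = 2
d7 = 30
d8 = -6
d9 = 6
d10 = 73/20
endpoint = (-42, -827/20)

Apply edit: d2 := 12
  d4 = d1 + d2/3 = 19/2
  d5 = d2 + d4*2 = 31
  d6 = d2/4 - 1 = 2
  d7 = d2*3 - d6*3 = 30
  d8 = d3 - 8 = -6
  d9 = d3*3 = 6
  d10 = d4/5 - d6/2 + d1/2 = 73/20
Walk from origin (0, 0):
  seg 1: up by d10 = 73/20 → (0, 73/20)
  seg 2: left by d2 = 12 → (-12, 73/20)
  seg 3: left by d7 = 30 → (-42, 73/20)
  seg 4: up by d4 = 19/2 → (-42, 263/20)
  seg 5: down by d5 = 31 → (-42, -357/20)
  seg 6: up by d1 = 11/2 → (-42, -247/20)
  seg 7: up by d3 = 2 → (-42, -207/20)
  seg 8: down by d5 = 31 → (-42, -827/20)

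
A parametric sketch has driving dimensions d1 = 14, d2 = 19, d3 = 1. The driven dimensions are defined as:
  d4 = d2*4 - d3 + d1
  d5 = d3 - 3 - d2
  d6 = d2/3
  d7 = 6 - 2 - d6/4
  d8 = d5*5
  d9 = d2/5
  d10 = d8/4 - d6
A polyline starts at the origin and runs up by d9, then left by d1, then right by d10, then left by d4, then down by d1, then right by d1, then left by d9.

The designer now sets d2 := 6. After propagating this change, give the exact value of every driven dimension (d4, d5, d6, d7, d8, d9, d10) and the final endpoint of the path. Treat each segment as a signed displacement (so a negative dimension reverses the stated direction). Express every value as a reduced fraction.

d4 = 37
d5 = -8
d6 = 2
d7 = 7/2
d8 = -40
d9 = 6/5
d10 = -12
endpoint = (-251/5, -64/5)

Apply edit: d2 := 6
  d4 = d2*4 - d3 + d1 = 37
  d5 = d3 - 3 - d2 = -8
  d6 = d2/3 = 2
  d7 = 6 - 2 - d6/4 = 7/2
  d8 = d5*5 = -40
  d9 = d2/5 = 6/5
  d10 = d8/4 - d6 = -12
Walk from origin (0, 0):
  seg 1: up by d9 = 6/5 → (0, 6/5)
  seg 2: left by d1 = 14 → (-14, 6/5)
  seg 3: right by d10 = -12 → (-26, 6/5)
  seg 4: left by d4 = 37 → (-63, 6/5)
  seg 5: down by d1 = 14 → (-63, -64/5)
  seg 6: right by d1 = 14 → (-49, -64/5)
  seg 7: left by d9 = 6/5 → (-251/5, -64/5)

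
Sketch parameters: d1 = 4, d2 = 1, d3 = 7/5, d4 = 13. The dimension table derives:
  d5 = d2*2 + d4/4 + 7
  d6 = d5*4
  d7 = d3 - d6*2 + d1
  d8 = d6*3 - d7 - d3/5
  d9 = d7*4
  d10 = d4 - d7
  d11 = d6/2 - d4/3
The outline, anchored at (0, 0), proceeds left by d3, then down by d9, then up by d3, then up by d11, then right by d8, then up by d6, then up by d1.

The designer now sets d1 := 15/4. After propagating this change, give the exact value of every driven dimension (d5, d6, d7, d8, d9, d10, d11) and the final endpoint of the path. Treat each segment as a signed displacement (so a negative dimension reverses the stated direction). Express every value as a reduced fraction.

Apply edit: d1 := 15/4
  d5 = d2*2 + d4/4 + 7 = 49/4
  d6 = d5*4 = 49
  d7 = d3 - d6*2 + d1 = -1857/20
  d8 = d6*3 - d7 - d3/5 = 23957/100
  d9 = d7*4 = -1857/5
  d10 = d4 - d7 = 2117/20
  d11 = d6/2 - d4/3 = 121/6
Walk from origin (0, 0):
  seg 1: left by d3 = 7/5 → (-7/5, 0)
  seg 2: down by d9 = -1857/5 → (-7/5, 1857/5)
  seg 3: up by d3 = 7/5 → (-7/5, 1864/5)
  seg 4: up by d11 = 121/6 → (-7/5, 11789/30)
  seg 5: right by d8 = 23957/100 → (23817/100, 11789/30)
  seg 6: up by d6 = 49 → (23817/100, 13259/30)
  seg 7: up by d1 = 15/4 → (23817/100, 26743/60)

d5 = 49/4
d6 = 49
d7 = -1857/20
d8 = 23957/100
d9 = -1857/5
d10 = 2117/20
d11 = 121/6
endpoint = (23817/100, 26743/60)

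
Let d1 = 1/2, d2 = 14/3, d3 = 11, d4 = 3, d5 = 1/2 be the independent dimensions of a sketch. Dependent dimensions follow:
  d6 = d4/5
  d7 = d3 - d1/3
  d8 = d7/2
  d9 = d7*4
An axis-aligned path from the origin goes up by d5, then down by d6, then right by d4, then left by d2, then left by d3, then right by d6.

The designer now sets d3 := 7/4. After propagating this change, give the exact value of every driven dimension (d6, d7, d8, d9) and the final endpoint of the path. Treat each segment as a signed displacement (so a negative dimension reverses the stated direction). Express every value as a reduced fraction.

d6 = 3/5
d7 = 19/12
d8 = 19/24
d9 = 19/3
endpoint = (-169/60, -1/10)

Apply edit: d3 := 7/4
  d6 = d4/5 = 3/5
  d7 = d3 - d1/3 = 19/12
  d8 = d7/2 = 19/24
  d9 = d7*4 = 19/3
Walk from origin (0, 0):
  seg 1: up by d5 = 1/2 → (0, 1/2)
  seg 2: down by d6 = 3/5 → (0, -1/10)
  seg 3: right by d4 = 3 → (3, -1/10)
  seg 4: left by d2 = 14/3 → (-5/3, -1/10)
  seg 5: left by d3 = 7/4 → (-41/12, -1/10)
  seg 6: right by d6 = 3/5 → (-169/60, -1/10)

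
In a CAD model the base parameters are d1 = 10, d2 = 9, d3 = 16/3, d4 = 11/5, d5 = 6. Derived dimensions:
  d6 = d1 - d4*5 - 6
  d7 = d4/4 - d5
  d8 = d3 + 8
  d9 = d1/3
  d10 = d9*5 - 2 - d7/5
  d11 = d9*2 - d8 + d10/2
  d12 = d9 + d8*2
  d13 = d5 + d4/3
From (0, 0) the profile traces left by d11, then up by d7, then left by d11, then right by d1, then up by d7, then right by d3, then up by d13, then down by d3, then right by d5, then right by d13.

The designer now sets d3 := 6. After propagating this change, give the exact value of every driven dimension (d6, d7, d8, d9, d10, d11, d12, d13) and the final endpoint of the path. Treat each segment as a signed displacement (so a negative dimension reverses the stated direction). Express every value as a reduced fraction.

Apply edit: d3 := 6
  d6 = d1 - d4*5 - 6 = -7
  d7 = d4/4 - d5 = -109/20
  d8 = d3 + 8 = 14
  d9 = d1/3 = 10/3
  d10 = d9*5 - 2 - d7/5 = 4727/300
  d11 = d9*2 - d8 + d10/2 = 109/200
  d12 = d9 + d8*2 = 94/3
  d13 = d5 + d4/3 = 101/15
Walk from origin (0, 0):
  seg 1: left by d11 = 109/200 → (-109/200, 0)
  seg 2: up by d7 = -109/20 → (-109/200, -109/20)
  seg 3: left by d11 = 109/200 → (-109/100, -109/20)
  seg 4: right by d1 = 10 → (891/100, -109/20)
  seg 5: up by d7 = -109/20 → (891/100, -109/10)
  seg 6: right by d3 = 6 → (1491/100, -109/10)
  seg 7: up by d13 = 101/15 → (1491/100, -25/6)
  seg 8: down by d3 = 6 → (1491/100, -61/6)
  seg 9: right by d5 = 6 → (2091/100, -61/6)
  seg 10: right by d13 = 101/15 → (8293/300, -61/6)

d6 = -7
d7 = -109/20
d8 = 14
d9 = 10/3
d10 = 4727/300
d11 = 109/200
d12 = 94/3
d13 = 101/15
endpoint = (8293/300, -61/6)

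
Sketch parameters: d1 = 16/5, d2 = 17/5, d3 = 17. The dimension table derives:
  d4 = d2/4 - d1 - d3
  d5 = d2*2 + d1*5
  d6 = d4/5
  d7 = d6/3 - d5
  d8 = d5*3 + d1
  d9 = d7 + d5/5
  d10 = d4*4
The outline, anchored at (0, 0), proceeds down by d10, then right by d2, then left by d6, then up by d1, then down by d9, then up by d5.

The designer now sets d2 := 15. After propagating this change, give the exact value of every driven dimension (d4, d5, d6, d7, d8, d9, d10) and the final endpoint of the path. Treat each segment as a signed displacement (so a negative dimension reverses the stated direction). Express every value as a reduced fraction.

d4 = -329/20
d5 = 46
d6 = -329/100
d7 = -14129/300
d8 = 706/5
d9 = -11369/300
d10 = -329/5
endpoint = (1829/100, 45869/300)

Apply edit: d2 := 15
  d4 = d2/4 - d1 - d3 = -329/20
  d5 = d2*2 + d1*5 = 46
  d6 = d4/5 = -329/100
  d7 = d6/3 - d5 = -14129/300
  d8 = d5*3 + d1 = 706/5
  d9 = d7 + d5/5 = -11369/300
  d10 = d4*4 = -329/5
Walk from origin (0, 0):
  seg 1: down by d10 = -329/5 → (0, 329/5)
  seg 2: right by d2 = 15 → (15, 329/5)
  seg 3: left by d6 = -329/100 → (1829/100, 329/5)
  seg 4: up by d1 = 16/5 → (1829/100, 69)
  seg 5: down by d9 = -11369/300 → (1829/100, 32069/300)
  seg 6: up by d5 = 46 → (1829/100, 45869/300)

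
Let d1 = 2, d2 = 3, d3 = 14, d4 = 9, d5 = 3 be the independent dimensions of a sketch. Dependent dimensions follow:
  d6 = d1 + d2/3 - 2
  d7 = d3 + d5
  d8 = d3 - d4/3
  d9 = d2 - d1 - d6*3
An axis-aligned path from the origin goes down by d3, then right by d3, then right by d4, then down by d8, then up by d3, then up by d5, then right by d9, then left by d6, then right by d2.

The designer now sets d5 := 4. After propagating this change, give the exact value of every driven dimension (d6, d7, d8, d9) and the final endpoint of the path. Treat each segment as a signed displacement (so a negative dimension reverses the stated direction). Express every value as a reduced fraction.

d6 = 1
d7 = 18
d8 = 11
d9 = -2
endpoint = (23, -7)

Apply edit: d5 := 4
  d6 = d1 + d2/3 - 2 = 1
  d7 = d3 + d5 = 18
  d8 = d3 - d4/3 = 11
  d9 = d2 - d1 - d6*3 = -2
Walk from origin (0, 0):
  seg 1: down by d3 = 14 → (0, -14)
  seg 2: right by d3 = 14 → (14, -14)
  seg 3: right by d4 = 9 → (23, -14)
  seg 4: down by d8 = 11 → (23, -25)
  seg 5: up by d3 = 14 → (23, -11)
  seg 6: up by d5 = 4 → (23, -7)
  seg 7: right by d9 = -2 → (21, -7)
  seg 8: left by d6 = 1 → (20, -7)
  seg 9: right by d2 = 3 → (23, -7)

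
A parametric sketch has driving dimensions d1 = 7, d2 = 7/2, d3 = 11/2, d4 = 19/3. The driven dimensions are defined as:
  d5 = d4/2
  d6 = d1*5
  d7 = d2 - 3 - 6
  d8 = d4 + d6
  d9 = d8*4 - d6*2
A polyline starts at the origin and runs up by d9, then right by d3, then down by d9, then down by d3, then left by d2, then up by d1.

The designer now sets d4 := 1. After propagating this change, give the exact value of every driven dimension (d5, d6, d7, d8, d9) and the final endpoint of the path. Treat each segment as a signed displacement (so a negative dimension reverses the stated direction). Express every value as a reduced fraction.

Apply edit: d4 := 1
  d5 = d4/2 = 1/2
  d6 = d1*5 = 35
  d7 = d2 - 3 - 6 = -11/2
  d8 = d4 + d6 = 36
  d9 = d8*4 - d6*2 = 74
Walk from origin (0, 0):
  seg 1: up by d9 = 74 → (0, 74)
  seg 2: right by d3 = 11/2 → (11/2, 74)
  seg 3: down by d9 = 74 → (11/2, 0)
  seg 4: down by d3 = 11/2 → (11/2, -11/2)
  seg 5: left by d2 = 7/2 → (2, -11/2)
  seg 6: up by d1 = 7 → (2, 3/2)

d5 = 1/2
d6 = 35
d7 = -11/2
d8 = 36
d9 = 74
endpoint = (2, 3/2)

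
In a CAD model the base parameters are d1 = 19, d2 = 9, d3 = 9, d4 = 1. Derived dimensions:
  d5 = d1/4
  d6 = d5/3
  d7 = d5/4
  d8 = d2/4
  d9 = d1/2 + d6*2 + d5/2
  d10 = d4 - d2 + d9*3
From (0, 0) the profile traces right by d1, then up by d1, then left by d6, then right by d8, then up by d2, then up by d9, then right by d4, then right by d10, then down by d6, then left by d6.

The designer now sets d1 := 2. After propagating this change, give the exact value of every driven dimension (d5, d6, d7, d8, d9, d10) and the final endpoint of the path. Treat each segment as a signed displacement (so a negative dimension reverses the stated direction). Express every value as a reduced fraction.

Apply edit: d1 := 2
  d5 = d1/4 = 1/2
  d6 = d5/3 = 1/6
  d7 = d5/4 = 1/8
  d8 = d2/4 = 9/4
  d9 = d1/2 + d6*2 + d5/2 = 19/12
  d10 = d4 - d2 + d9*3 = -13/4
Walk from origin (0, 0):
  seg 1: right by d1 = 2 → (2, 0)
  seg 2: up by d1 = 2 → (2, 2)
  seg 3: left by d6 = 1/6 → (11/6, 2)
  seg 4: right by d8 = 9/4 → (49/12, 2)
  seg 5: up by d2 = 9 → (49/12, 11)
  seg 6: up by d9 = 19/12 → (49/12, 151/12)
  seg 7: right by d4 = 1 → (61/12, 151/12)
  seg 8: right by d10 = -13/4 → (11/6, 151/12)
  seg 9: down by d6 = 1/6 → (11/6, 149/12)
  seg 10: left by d6 = 1/6 → (5/3, 149/12)

d5 = 1/2
d6 = 1/6
d7 = 1/8
d8 = 9/4
d9 = 19/12
d10 = -13/4
endpoint = (5/3, 149/12)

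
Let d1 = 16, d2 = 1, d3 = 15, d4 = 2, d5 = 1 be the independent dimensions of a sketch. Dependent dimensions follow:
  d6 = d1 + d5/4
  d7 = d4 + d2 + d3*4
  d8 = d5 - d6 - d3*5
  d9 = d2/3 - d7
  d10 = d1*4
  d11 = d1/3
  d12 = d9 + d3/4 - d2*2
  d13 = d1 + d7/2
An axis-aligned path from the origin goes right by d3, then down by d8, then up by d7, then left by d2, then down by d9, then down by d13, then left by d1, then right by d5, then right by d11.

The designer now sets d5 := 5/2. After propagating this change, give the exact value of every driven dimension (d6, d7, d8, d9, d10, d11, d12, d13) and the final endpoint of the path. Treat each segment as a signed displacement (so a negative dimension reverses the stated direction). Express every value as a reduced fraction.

Apply edit: d5 := 5/2
  d6 = d1 + d5/4 = 133/8
  d7 = d4 + d2 + d3*4 = 63
  d8 = d5 - d6 - d3*5 = -713/8
  d9 = d2/3 - d7 = -188/3
  d10 = d1*4 = 64
  d11 = d1/3 = 16/3
  d12 = d9 + d3/4 - d2*2 = -731/12
  d13 = d1 + d7/2 = 95/2
Walk from origin (0, 0):
  seg 1: right by d3 = 15 → (15, 0)
  seg 2: down by d8 = -713/8 → (15, 713/8)
  seg 3: up by d7 = 63 → (15, 1217/8)
  seg 4: left by d2 = 1 → (14, 1217/8)
  seg 5: down by d9 = -188/3 → (14, 5155/24)
  seg 6: down by d13 = 95/2 → (14, 4015/24)
  seg 7: left by d1 = 16 → (-2, 4015/24)
  seg 8: right by d5 = 5/2 → (1/2, 4015/24)
  seg 9: right by d11 = 16/3 → (35/6, 4015/24)

d6 = 133/8
d7 = 63
d8 = -713/8
d9 = -188/3
d10 = 64
d11 = 16/3
d12 = -731/12
d13 = 95/2
endpoint = (35/6, 4015/24)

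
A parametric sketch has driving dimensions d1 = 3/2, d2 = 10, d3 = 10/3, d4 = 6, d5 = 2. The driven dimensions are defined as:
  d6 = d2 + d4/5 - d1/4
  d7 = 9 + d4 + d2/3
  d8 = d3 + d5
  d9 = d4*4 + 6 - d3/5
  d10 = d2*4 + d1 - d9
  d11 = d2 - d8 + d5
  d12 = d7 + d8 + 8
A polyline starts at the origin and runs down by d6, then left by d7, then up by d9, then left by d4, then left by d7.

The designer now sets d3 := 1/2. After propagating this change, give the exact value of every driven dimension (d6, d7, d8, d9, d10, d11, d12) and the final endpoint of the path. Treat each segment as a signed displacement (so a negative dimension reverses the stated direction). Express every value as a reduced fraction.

d6 = 433/40
d7 = 55/3
d8 = 5/2
d9 = 299/10
d10 = 58/5
d11 = 19/2
d12 = 173/6
endpoint = (-128/3, 763/40)

Apply edit: d3 := 1/2
  d6 = d2 + d4/5 - d1/4 = 433/40
  d7 = 9 + d4 + d2/3 = 55/3
  d8 = d3 + d5 = 5/2
  d9 = d4*4 + 6 - d3/5 = 299/10
  d10 = d2*4 + d1 - d9 = 58/5
  d11 = d2 - d8 + d5 = 19/2
  d12 = d7 + d8 + 8 = 173/6
Walk from origin (0, 0):
  seg 1: down by d6 = 433/40 → (0, -433/40)
  seg 2: left by d7 = 55/3 → (-55/3, -433/40)
  seg 3: up by d9 = 299/10 → (-55/3, 763/40)
  seg 4: left by d4 = 6 → (-73/3, 763/40)
  seg 5: left by d7 = 55/3 → (-128/3, 763/40)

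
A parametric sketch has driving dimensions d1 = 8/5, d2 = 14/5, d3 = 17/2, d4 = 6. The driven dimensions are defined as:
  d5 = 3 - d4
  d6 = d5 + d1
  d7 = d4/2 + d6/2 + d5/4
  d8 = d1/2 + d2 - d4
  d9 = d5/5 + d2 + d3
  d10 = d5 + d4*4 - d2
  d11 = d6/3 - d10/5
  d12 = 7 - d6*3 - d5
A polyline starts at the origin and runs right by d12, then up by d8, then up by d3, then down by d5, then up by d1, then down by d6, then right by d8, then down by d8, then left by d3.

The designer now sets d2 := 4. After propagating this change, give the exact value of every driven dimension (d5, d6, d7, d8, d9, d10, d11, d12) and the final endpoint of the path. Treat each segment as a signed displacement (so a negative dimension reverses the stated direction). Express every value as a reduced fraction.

d5 = -3
d6 = -7/5
d7 = 31/20
d8 = -6/5
d9 = 119/10
d10 = 17
d11 = -58/15
d12 = 71/5
endpoint = (9/2, 29/2)

Apply edit: d2 := 4
  d5 = 3 - d4 = -3
  d6 = d5 + d1 = -7/5
  d7 = d4/2 + d6/2 + d5/4 = 31/20
  d8 = d1/2 + d2 - d4 = -6/5
  d9 = d5/5 + d2 + d3 = 119/10
  d10 = d5 + d4*4 - d2 = 17
  d11 = d6/3 - d10/5 = -58/15
  d12 = 7 - d6*3 - d5 = 71/5
Walk from origin (0, 0):
  seg 1: right by d12 = 71/5 → (71/5, 0)
  seg 2: up by d8 = -6/5 → (71/5, -6/5)
  seg 3: up by d3 = 17/2 → (71/5, 73/10)
  seg 4: down by d5 = -3 → (71/5, 103/10)
  seg 5: up by d1 = 8/5 → (71/5, 119/10)
  seg 6: down by d6 = -7/5 → (71/5, 133/10)
  seg 7: right by d8 = -6/5 → (13, 133/10)
  seg 8: down by d8 = -6/5 → (13, 29/2)
  seg 9: left by d3 = 17/2 → (9/2, 29/2)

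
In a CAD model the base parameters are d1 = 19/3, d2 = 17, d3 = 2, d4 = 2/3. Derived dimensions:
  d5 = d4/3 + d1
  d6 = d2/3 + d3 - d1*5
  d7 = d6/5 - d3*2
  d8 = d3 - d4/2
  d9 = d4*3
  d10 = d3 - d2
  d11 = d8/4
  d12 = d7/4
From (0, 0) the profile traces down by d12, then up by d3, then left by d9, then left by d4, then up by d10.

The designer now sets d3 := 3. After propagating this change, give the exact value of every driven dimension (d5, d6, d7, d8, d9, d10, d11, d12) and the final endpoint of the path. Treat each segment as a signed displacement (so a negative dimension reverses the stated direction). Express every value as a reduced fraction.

Apply edit: d3 := 3
  d5 = d4/3 + d1 = 59/9
  d6 = d2/3 + d3 - d1*5 = -23
  d7 = d6/5 - d3*2 = -53/5
  d8 = d3 - d4/2 = 8/3
  d9 = d4*3 = 2
  d10 = d3 - d2 = -14
  d11 = d8/4 = 2/3
  d12 = d7/4 = -53/20
Walk from origin (0, 0):
  seg 1: down by d12 = -53/20 → (0, 53/20)
  seg 2: up by d3 = 3 → (0, 113/20)
  seg 3: left by d9 = 2 → (-2, 113/20)
  seg 4: left by d4 = 2/3 → (-8/3, 113/20)
  seg 5: up by d10 = -14 → (-8/3, -167/20)

d5 = 59/9
d6 = -23
d7 = -53/5
d8 = 8/3
d9 = 2
d10 = -14
d11 = 2/3
d12 = -53/20
endpoint = (-8/3, -167/20)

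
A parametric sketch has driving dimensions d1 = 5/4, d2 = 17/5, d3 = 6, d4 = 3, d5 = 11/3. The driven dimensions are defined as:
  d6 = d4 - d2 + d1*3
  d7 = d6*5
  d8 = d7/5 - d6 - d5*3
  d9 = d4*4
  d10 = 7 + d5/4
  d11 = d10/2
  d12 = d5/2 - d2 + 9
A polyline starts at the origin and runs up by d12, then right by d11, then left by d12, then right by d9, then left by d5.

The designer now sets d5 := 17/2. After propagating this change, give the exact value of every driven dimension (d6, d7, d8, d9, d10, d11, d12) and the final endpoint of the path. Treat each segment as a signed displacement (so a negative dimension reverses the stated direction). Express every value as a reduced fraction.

d6 = 67/20
d7 = 67/4
d8 = -51/2
d9 = 12
d10 = 73/8
d11 = 73/16
d12 = 197/20
endpoint = (-143/80, 197/20)

Apply edit: d5 := 17/2
  d6 = d4 - d2 + d1*3 = 67/20
  d7 = d6*5 = 67/4
  d8 = d7/5 - d6 - d5*3 = -51/2
  d9 = d4*4 = 12
  d10 = 7 + d5/4 = 73/8
  d11 = d10/2 = 73/16
  d12 = d5/2 - d2 + 9 = 197/20
Walk from origin (0, 0):
  seg 1: up by d12 = 197/20 → (0, 197/20)
  seg 2: right by d11 = 73/16 → (73/16, 197/20)
  seg 3: left by d12 = 197/20 → (-423/80, 197/20)
  seg 4: right by d9 = 12 → (537/80, 197/20)
  seg 5: left by d5 = 17/2 → (-143/80, 197/20)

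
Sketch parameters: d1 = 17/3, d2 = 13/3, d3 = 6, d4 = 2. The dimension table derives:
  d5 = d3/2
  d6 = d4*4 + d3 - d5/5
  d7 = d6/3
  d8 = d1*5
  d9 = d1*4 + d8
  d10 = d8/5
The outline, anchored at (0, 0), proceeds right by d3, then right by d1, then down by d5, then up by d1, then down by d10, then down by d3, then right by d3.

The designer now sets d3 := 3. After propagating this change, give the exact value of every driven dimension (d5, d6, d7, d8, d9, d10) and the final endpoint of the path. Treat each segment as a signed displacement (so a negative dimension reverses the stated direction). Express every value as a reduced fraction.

Apply edit: d3 := 3
  d5 = d3/2 = 3/2
  d6 = d4*4 + d3 - d5/5 = 107/10
  d7 = d6/3 = 107/30
  d8 = d1*5 = 85/3
  d9 = d1*4 + d8 = 51
  d10 = d8/5 = 17/3
Walk from origin (0, 0):
  seg 1: right by d3 = 3 → (3, 0)
  seg 2: right by d1 = 17/3 → (26/3, 0)
  seg 3: down by d5 = 3/2 → (26/3, -3/2)
  seg 4: up by d1 = 17/3 → (26/3, 25/6)
  seg 5: down by d10 = 17/3 → (26/3, -3/2)
  seg 6: down by d3 = 3 → (26/3, -9/2)
  seg 7: right by d3 = 3 → (35/3, -9/2)

d5 = 3/2
d6 = 107/10
d7 = 107/30
d8 = 85/3
d9 = 51
d10 = 17/3
endpoint = (35/3, -9/2)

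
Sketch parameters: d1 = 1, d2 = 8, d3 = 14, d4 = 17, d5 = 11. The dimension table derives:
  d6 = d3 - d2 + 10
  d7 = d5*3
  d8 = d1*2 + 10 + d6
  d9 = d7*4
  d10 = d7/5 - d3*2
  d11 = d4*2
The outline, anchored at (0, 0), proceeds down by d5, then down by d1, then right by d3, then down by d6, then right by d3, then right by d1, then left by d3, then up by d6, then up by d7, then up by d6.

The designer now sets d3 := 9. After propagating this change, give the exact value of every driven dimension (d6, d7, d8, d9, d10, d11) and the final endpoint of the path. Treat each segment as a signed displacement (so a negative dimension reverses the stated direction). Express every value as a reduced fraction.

d6 = 11
d7 = 33
d8 = 23
d9 = 132
d10 = -57/5
d11 = 34
endpoint = (10, 32)

Apply edit: d3 := 9
  d6 = d3 - d2 + 10 = 11
  d7 = d5*3 = 33
  d8 = d1*2 + 10 + d6 = 23
  d9 = d7*4 = 132
  d10 = d7/5 - d3*2 = -57/5
  d11 = d4*2 = 34
Walk from origin (0, 0):
  seg 1: down by d5 = 11 → (0, -11)
  seg 2: down by d1 = 1 → (0, -12)
  seg 3: right by d3 = 9 → (9, -12)
  seg 4: down by d6 = 11 → (9, -23)
  seg 5: right by d3 = 9 → (18, -23)
  seg 6: right by d1 = 1 → (19, -23)
  seg 7: left by d3 = 9 → (10, -23)
  seg 8: up by d6 = 11 → (10, -12)
  seg 9: up by d7 = 33 → (10, 21)
  seg 10: up by d6 = 11 → (10, 32)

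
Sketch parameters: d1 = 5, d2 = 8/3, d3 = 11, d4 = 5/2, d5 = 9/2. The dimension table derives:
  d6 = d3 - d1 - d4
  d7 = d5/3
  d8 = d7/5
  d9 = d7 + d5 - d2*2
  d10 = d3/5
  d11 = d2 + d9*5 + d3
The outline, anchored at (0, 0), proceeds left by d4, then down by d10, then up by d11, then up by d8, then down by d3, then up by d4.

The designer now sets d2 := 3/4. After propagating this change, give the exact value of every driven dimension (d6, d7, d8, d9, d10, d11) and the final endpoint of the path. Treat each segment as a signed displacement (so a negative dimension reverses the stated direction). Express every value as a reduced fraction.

d6 = 7/2
d7 = 3/2
d8 = 3/10
d9 = 9/2
d10 = 11/5
d11 = 137/4
endpoint = (-5/2, 477/20)

Apply edit: d2 := 3/4
  d6 = d3 - d1 - d4 = 7/2
  d7 = d5/3 = 3/2
  d8 = d7/5 = 3/10
  d9 = d7 + d5 - d2*2 = 9/2
  d10 = d3/5 = 11/5
  d11 = d2 + d9*5 + d3 = 137/4
Walk from origin (0, 0):
  seg 1: left by d4 = 5/2 → (-5/2, 0)
  seg 2: down by d10 = 11/5 → (-5/2, -11/5)
  seg 3: up by d11 = 137/4 → (-5/2, 641/20)
  seg 4: up by d8 = 3/10 → (-5/2, 647/20)
  seg 5: down by d3 = 11 → (-5/2, 427/20)
  seg 6: up by d4 = 5/2 → (-5/2, 477/20)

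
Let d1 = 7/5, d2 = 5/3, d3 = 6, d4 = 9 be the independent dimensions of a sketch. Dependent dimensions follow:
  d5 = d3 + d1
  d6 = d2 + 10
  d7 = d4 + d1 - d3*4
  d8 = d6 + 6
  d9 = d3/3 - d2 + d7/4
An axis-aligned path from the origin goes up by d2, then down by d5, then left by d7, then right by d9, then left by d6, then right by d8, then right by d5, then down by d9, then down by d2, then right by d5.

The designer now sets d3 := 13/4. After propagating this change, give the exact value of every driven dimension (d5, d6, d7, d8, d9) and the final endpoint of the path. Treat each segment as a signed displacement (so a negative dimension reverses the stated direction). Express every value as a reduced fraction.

d5 = 93/20
d6 = 35/3
d7 = -13/5
d8 = 53/3
d9 = -37/30
endpoint = (50/3, -41/12)

Apply edit: d3 := 13/4
  d5 = d3 + d1 = 93/20
  d6 = d2 + 10 = 35/3
  d7 = d4 + d1 - d3*4 = -13/5
  d8 = d6 + 6 = 53/3
  d9 = d3/3 - d2 + d7/4 = -37/30
Walk from origin (0, 0):
  seg 1: up by d2 = 5/3 → (0, 5/3)
  seg 2: down by d5 = 93/20 → (0, -179/60)
  seg 3: left by d7 = -13/5 → (13/5, -179/60)
  seg 4: right by d9 = -37/30 → (41/30, -179/60)
  seg 5: left by d6 = 35/3 → (-103/10, -179/60)
  seg 6: right by d8 = 53/3 → (221/30, -179/60)
  seg 7: right by d5 = 93/20 → (721/60, -179/60)
  seg 8: down by d9 = -37/30 → (721/60, -7/4)
  seg 9: down by d2 = 5/3 → (721/60, -41/12)
  seg 10: right by d5 = 93/20 → (50/3, -41/12)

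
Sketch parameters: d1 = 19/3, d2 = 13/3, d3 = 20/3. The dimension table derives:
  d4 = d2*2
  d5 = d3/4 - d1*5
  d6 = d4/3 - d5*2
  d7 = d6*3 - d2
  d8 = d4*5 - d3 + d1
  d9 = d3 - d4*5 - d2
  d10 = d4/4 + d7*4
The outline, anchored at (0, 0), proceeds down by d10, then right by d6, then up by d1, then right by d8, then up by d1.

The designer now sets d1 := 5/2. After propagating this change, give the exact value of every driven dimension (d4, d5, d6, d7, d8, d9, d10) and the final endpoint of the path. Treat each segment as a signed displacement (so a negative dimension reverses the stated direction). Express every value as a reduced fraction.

Apply edit: d1 := 5/2
  d4 = d2*2 = 26/3
  d5 = d3/4 - d1*5 = -65/6
  d6 = d4/3 - d5*2 = 221/9
  d7 = d6*3 - d2 = 208/3
  d8 = d4*5 - d3 + d1 = 235/6
  d9 = d3 - d4*5 - d2 = -41
  d10 = d4/4 + d7*4 = 559/2
Walk from origin (0, 0):
  seg 1: down by d10 = 559/2 → (0, -559/2)
  seg 2: right by d6 = 221/9 → (221/9, -559/2)
  seg 3: up by d1 = 5/2 → (221/9, -277)
  seg 4: right by d8 = 235/6 → (1147/18, -277)
  seg 5: up by d1 = 5/2 → (1147/18, -549/2)

d4 = 26/3
d5 = -65/6
d6 = 221/9
d7 = 208/3
d8 = 235/6
d9 = -41
d10 = 559/2
endpoint = (1147/18, -549/2)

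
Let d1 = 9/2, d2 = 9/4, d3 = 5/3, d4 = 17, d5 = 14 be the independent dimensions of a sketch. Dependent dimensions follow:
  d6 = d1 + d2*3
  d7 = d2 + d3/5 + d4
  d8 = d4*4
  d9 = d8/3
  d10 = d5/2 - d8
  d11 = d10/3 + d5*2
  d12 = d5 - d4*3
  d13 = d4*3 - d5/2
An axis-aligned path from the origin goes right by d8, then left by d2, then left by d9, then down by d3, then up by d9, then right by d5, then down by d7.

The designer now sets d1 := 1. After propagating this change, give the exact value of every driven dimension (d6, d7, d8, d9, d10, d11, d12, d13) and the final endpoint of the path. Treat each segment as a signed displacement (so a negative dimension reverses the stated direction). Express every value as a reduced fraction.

d6 = 31/4
d7 = 235/12
d8 = 68
d9 = 68/3
d10 = -61
d11 = 23/3
d12 = -37
d13 = 44
endpoint = (685/12, 17/12)

Apply edit: d1 := 1
  d6 = d1 + d2*3 = 31/4
  d7 = d2 + d3/5 + d4 = 235/12
  d8 = d4*4 = 68
  d9 = d8/3 = 68/3
  d10 = d5/2 - d8 = -61
  d11 = d10/3 + d5*2 = 23/3
  d12 = d5 - d4*3 = -37
  d13 = d4*3 - d5/2 = 44
Walk from origin (0, 0):
  seg 1: right by d8 = 68 → (68, 0)
  seg 2: left by d2 = 9/4 → (263/4, 0)
  seg 3: left by d9 = 68/3 → (517/12, 0)
  seg 4: down by d3 = 5/3 → (517/12, -5/3)
  seg 5: up by d9 = 68/3 → (517/12, 21)
  seg 6: right by d5 = 14 → (685/12, 21)
  seg 7: down by d7 = 235/12 → (685/12, 17/12)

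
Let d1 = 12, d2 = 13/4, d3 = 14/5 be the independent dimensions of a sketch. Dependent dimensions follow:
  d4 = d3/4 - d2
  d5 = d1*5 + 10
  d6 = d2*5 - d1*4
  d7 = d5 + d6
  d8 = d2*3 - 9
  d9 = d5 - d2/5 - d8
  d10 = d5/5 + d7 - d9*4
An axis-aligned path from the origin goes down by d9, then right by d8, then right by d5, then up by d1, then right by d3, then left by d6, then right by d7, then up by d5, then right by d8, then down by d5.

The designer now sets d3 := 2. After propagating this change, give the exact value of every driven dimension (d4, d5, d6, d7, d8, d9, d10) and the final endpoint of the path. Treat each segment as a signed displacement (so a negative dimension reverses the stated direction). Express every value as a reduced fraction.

Apply edit: d3 := 2
  d4 = d3/4 - d2 = -11/4
  d5 = d1*5 + 10 = 70
  d6 = d2*5 - d1*4 = -127/4
  d7 = d5 + d6 = 153/4
  d8 = d2*3 - 9 = 3/4
  d9 = d5 - d2/5 - d8 = 343/5
  d10 = d5/5 + d7 - d9*4 = -4443/20
Walk from origin (0, 0):
  seg 1: down by d9 = 343/5 → (0, -343/5)
  seg 2: right by d8 = 3/4 → (3/4, -343/5)
  seg 3: right by d5 = 70 → (283/4, -343/5)
  seg 4: up by d1 = 12 → (283/4, -283/5)
  seg 5: right by d3 = 2 → (291/4, -283/5)
  seg 6: left by d6 = -127/4 → (209/2, -283/5)
  seg 7: right by d7 = 153/4 → (571/4, -283/5)
  seg 8: up by d5 = 70 → (571/4, 67/5)
  seg 9: right by d8 = 3/4 → (287/2, 67/5)
  seg 10: down by d5 = 70 → (287/2, -283/5)

d4 = -11/4
d5 = 70
d6 = -127/4
d7 = 153/4
d8 = 3/4
d9 = 343/5
d10 = -4443/20
endpoint = (287/2, -283/5)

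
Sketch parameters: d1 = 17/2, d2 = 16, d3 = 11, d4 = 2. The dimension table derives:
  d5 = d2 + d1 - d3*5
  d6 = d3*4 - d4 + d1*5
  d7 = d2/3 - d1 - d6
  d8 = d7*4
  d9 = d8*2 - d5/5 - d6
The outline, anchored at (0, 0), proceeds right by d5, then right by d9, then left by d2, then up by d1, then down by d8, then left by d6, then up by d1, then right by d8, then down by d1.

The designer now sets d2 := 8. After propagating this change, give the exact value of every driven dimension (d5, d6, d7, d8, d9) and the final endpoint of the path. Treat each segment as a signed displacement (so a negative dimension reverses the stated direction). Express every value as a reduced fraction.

Apply edit: d2 := 8
  d5 = d2 + d1 - d3*5 = -77/2
  d6 = d3*4 - d4 + d1*5 = 169/2
  d7 = d2/3 - d1 - d6 = -271/3
  d8 = d7*4 = -1084/3
  d9 = d8*2 - d5/5 - d6 = -11992/15
Walk from origin (0, 0):
  seg 1: right by d5 = -77/2 → (-77/2, 0)
  seg 2: right by d9 = -11992/15 → (-25139/30, 0)
  seg 3: left by d2 = 8 → (-25379/30, 0)
  seg 4: up by d1 = 17/2 → (-25379/30, 17/2)
  seg 5: down by d8 = -1084/3 → (-25379/30, 2219/6)
  seg 6: left by d6 = 169/2 → (-13957/15, 2219/6)
  seg 7: up by d1 = 17/2 → (-13957/15, 1135/3)
  seg 8: right by d8 = -1084/3 → (-6459/5, 1135/3)
  seg 9: down by d1 = 17/2 → (-6459/5, 2219/6)

d5 = -77/2
d6 = 169/2
d7 = -271/3
d8 = -1084/3
d9 = -11992/15
endpoint = (-6459/5, 2219/6)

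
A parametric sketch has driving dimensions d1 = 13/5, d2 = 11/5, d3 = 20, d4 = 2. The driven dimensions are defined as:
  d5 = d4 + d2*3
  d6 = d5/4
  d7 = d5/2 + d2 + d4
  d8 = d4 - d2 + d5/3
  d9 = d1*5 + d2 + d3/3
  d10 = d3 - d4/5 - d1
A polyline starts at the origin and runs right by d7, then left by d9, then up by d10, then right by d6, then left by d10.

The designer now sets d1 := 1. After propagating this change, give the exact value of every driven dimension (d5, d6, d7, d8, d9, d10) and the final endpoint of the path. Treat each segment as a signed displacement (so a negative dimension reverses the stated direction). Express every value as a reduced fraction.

Apply edit: d1 := 1
  d5 = d4 + d2*3 = 43/5
  d6 = d5/4 = 43/20
  d7 = d5/2 + d2 + d4 = 17/2
  d8 = d4 - d2 + d5/3 = 8/3
  d9 = d1*5 + d2 + d3/3 = 208/15
  d10 = d3 - d4/5 - d1 = 93/5
Walk from origin (0, 0):
  seg 1: right by d7 = 17/2 → (17/2, 0)
  seg 2: left by d9 = 208/15 → (-161/30, 0)
  seg 3: up by d10 = 93/5 → (-161/30, 93/5)
  seg 4: right by d6 = 43/20 → (-193/60, 93/5)
  seg 5: left by d10 = 93/5 → (-1309/60, 93/5)

d5 = 43/5
d6 = 43/20
d7 = 17/2
d8 = 8/3
d9 = 208/15
d10 = 93/5
endpoint = (-1309/60, 93/5)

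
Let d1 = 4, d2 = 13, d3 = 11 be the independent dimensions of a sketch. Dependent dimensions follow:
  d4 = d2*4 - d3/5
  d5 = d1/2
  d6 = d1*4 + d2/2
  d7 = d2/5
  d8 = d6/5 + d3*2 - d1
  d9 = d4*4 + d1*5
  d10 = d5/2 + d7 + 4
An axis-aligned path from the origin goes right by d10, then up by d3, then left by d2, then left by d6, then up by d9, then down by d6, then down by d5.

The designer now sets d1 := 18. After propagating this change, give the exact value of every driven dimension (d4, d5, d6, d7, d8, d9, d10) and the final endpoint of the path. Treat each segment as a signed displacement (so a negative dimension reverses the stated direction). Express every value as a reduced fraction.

d4 = 249/5
d5 = 9
d6 = 157/2
d7 = 13/5
d8 = 197/10
d9 = 1446/5
d10 = 111/10
endpoint = (-402/5, 2127/10)

Apply edit: d1 := 18
  d4 = d2*4 - d3/5 = 249/5
  d5 = d1/2 = 9
  d6 = d1*4 + d2/2 = 157/2
  d7 = d2/5 = 13/5
  d8 = d6/5 + d3*2 - d1 = 197/10
  d9 = d4*4 + d1*5 = 1446/5
  d10 = d5/2 + d7 + 4 = 111/10
Walk from origin (0, 0):
  seg 1: right by d10 = 111/10 → (111/10, 0)
  seg 2: up by d3 = 11 → (111/10, 11)
  seg 3: left by d2 = 13 → (-19/10, 11)
  seg 4: left by d6 = 157/2 → (-402/5, 11)
  seg 5: up by d9 = 1446/5 → (-402/5, 1501/5)
  seg 6: down by d6 = 157/2 → (-402/5, 2217/10)
  seg 7: down by d5 = 9 → (-402/5, 2127/10)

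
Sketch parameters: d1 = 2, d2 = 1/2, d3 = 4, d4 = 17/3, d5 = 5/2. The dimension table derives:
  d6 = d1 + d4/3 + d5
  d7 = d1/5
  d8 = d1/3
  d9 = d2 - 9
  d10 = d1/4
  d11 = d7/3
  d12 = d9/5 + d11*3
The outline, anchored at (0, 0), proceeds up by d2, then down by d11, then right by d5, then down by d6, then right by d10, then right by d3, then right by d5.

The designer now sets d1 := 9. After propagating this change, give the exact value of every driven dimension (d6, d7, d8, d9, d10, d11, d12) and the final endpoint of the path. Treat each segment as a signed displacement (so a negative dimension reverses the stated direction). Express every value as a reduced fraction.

d6 = 241/18
d7 = 9/5
d8 = 3
d9 = -17/2
d10 = 9/4
d11 = 3/5
d12 = 1/10
endpoint = (45/4, -607/45)

Apply edit: d1 := 9
  d6 = d1 + d4/3 + d5 = 241/18
  d7 = d1/5 = 9/5
  d8 = d1/3 = 3
  d9 = d2 - 9 = -17/2
  d10 = d1/4 = 9/4
  d11 = d7/3 = 3/5
  d12 = d9/5 + d11*3 = 1/10
Walk from origin (0, 0):
  seg 1: up by d2 = 1/2 → (0, 1/2)
  seg 2: down by d11 = 3/5 → (0, -1/10)
  seg 3: right by d5 = 5/2 → (5/2, -1/10)
  seg 4: down by d6 = 241/18 → (5/2, -607/45)
  seg 5: right by d10 = 9/4 → (19/4, -607/45)
  seg 6: right by d3 = 4 → (35/4, -607/45)
  seg 7: right by d5 = 5/2 → (45/4, -607/45)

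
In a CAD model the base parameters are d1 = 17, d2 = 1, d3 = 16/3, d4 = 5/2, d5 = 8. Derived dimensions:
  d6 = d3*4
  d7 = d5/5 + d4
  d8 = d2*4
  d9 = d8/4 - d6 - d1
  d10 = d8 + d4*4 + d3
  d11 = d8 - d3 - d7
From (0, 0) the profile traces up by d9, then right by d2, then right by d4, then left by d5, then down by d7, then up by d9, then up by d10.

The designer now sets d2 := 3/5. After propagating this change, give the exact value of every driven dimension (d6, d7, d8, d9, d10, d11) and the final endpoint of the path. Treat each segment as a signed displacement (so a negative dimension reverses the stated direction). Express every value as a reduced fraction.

d6 = 64/3
d7 = 41/10
d8 = 12/5
d9 = -566/15
d10 = 266/15
d11 = -211/30
endpoint = (-49/10, -371/6)

Apply edit: d2 := 3/5
  d6 = d3*4 = 64/3
  d7 = d5/5 + d4 = 41/10
  d8 = d2*4 = 12/5
  d9 = d8/4 - d6 - d1 = -566/15
  d10 = d8 + d4*4 + d3 = 266/15
  d11 = d8 - d3 - d7 = -211/30
Walk from origin (0, 0):
  seg 1: up by d9 = -566/15 → (0, -566/15)
  seg 2: right by d2 = 3/5 → (3/5, -566/15)
  seg 3: right by d4 = 5/2 → (31/10, -566/15)
  seg 4: left by d5 = 8 → (-49/10, -566/15)
  seg 5: down by d7 = 41/10 → (-49/10, -251/6)
  seg 6: up by d9 = -566/15 → (-49/10, -2387/30)
  seg 7: up by d10 = 266/15 → (-49/10, -371/6)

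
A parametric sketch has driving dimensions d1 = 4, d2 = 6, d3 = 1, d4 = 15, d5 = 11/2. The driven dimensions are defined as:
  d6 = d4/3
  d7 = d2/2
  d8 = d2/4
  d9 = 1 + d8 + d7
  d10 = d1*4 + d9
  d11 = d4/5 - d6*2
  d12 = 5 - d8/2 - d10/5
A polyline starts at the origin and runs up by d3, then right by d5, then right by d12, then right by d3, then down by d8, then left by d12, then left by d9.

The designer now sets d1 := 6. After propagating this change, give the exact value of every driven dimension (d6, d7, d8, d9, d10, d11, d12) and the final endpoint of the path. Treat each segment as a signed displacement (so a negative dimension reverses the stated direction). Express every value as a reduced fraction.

d6 = 5
d7 = 3
d8 = 3/2
d9 = 11/2
d10 = 59/2
d11 = -7
d12 = -33/20
endpoint = (1, -1/2)

Apply edit: d1 := 6
  d6 = d4/3 = 5
  d7 = d2/2 = 3
  d8 = d2/4 = 3/2
  d9 = 1 + d8 + d7 = 11/2
  d10 = d1*4 + d9 = 59/2
  d11 = d4/5 - d6*2 = -7
  d12 = 5 - d8/2 - d10/5 = -33/20
Walk from origin (0, 0):
  seg 1: up by d3 = 1 → (0, 1)
  seg 2: right by d5 = 11/2 → (11/2, 1)
  seg 3: right by d12 = -33/20 → (77/20, 1)
  seg 4: right by d3 = 1 → (97/20, 1)
  seg 5: down by d8 = 3/2 → (97/20, -1/2)
  seg 6: left by d12 = -33/20 → (13/2, -1/2)
  seg 7: left by d9 = 11/2 → (1, -1/2)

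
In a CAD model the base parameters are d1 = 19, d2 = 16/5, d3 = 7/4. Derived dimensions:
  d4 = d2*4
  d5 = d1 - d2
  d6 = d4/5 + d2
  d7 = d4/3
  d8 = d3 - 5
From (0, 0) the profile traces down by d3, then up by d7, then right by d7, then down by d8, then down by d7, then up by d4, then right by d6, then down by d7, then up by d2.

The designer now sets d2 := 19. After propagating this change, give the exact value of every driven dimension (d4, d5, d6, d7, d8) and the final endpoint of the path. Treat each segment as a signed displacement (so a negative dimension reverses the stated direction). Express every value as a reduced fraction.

Apply edit: d2 := 19
  d4 = d2*4 = 76
  d5 = d1 - d2 = 0
  d6 = d4/5 + d2 = 171/5
  d7 = d4/3 = 76/3
  d8 = d3 - 5 = -13/4
Walk from origin (0, 0):
  seg 1: down by d3 = 7/4 → (0, -7/4)
  seg 2: up by d7 = 76/3 → (0, 283/12)
  seg 3: right by d7 = 76/3 → (76/3, 283/12)
  seg 4: down by d8 = -13/4 → (76/3, 161/6)
  seg 5: down by d7 = 76/3 → (76/3, 3/2)
  seg 6: up by d4 = 76 → (76/3, 155/2)
  seg 7: right by d6 = 171/5 → (893/15, 155/2)
  seg 8: down by d7 = 76/3 → (893/15, 313/6)
  seg 9: up by d2 = 19 → (893/15, 427/6)

d4 = 76
d5 = 0
d6 = 171/5
d7 = 76/3
d8 = -13/4
endpoint = (893/15, 427/6)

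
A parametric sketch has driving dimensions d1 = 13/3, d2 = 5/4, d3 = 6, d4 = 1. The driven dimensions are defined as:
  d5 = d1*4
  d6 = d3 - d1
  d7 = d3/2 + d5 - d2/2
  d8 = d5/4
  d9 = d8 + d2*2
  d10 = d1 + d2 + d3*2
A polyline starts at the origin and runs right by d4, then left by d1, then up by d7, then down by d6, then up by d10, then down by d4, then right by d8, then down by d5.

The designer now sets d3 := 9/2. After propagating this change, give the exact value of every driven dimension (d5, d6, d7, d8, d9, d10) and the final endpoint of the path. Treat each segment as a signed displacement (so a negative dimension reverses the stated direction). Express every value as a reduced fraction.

Apply edit: d3 := 9/2
  d5 = d1*4 = 52/3
  d6 = d3 - d1 = 1/6
  d7 = d3/2 + d5 - d2/2 = 455/24
  d8 = d5/4 = 13/3
  d9 = d8 + d2*2 = 41/6
  d10 = d1 + d2 + d3*2 = 175/12
Walk from origin (0, 0):
  seg 1: right by d4 = 1 → (1, 0)
  seg 2: left by d1 = 13/3 → (-10/3, 0)
  seg 3: up by d7 = 455/24 → (-10/3, 455/24)
  seg 4: down by d6 = 1/6 → (-10/3, 451/24)
  seg 5: up by d10 = 175/12 → (-10/3, 267/8)
  seg 6: down by d4 = 1 → (-10/3, 259/8)
  seg 7: right by d8 = 13/3 → (1, 259/8)
  seg 8: down by d5 = 52/3 → (1, 361/24)

d5 = 52/3
d6 = 1/6
d7 = 455/24
d8 = 13/3
d9 = 41/6
d10 = 175/12
endpoint = (1, 361/24)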